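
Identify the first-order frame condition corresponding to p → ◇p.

reflexivity: ∀x Rxx

This is a form of the T axiom.
Its frame correspondent is reflexivity — ∀x Rxx.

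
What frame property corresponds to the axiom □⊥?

emptiness of R: ∀x ∀y ¬Rxy

□⊥ is valid iff no world has any successor (otherwise □⊥ fails at any world with one).
Conversely, on a frame with emptiness of R the schema holds at every world under every valuation.
So the correspondent is emptiness of R.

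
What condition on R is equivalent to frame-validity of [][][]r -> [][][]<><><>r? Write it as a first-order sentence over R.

This is a Sahlqvist (Geach-type) schema ◇^0□^3r → □^3◇^3r.
First-order correspondent: forall x forall z (x R^3 z -> exists w (x R^3 w & z R^3 w)).

forall x forall z (x R^3 z -> exists w (x R^3 w & z R^3 w))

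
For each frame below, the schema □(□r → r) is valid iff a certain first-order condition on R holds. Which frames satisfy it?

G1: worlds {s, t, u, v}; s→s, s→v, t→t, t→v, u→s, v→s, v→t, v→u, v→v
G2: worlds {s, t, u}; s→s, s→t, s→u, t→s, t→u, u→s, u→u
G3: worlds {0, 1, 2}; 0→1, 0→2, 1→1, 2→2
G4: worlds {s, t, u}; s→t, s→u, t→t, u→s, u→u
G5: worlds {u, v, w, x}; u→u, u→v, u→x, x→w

G3

The schema corresponds to shift-reflexivity: ∀x ∀y (Rxy → Ryy).
G1: fails — Rvu but not Ruu.
G2: fails — Rst but not Rtt.
G3: holds.
G4: fails — Rus but not Rss.
G5: fails — Ruv but not Rvv.
Valid on: G3.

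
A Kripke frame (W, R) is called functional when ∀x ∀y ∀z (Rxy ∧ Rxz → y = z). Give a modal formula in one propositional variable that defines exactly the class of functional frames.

This is partial functionality; the standard corresponding axiom is CD: ◇q → □q.
Suppose ◇q→□q is valid. Take Rxy, Rxz and set V(q)={y}. Then ◇q at x, so □q at x, so q at z, i.e. z=y.

◇q → □q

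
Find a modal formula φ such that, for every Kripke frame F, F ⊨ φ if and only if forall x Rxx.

A defining formula is □p → p (the T axiom).
Suppose □p→p is valid. At any x set V(p)={w : Rxw}. Then □p holds at x, so p holds at x, i.e. Rxx.

□p → p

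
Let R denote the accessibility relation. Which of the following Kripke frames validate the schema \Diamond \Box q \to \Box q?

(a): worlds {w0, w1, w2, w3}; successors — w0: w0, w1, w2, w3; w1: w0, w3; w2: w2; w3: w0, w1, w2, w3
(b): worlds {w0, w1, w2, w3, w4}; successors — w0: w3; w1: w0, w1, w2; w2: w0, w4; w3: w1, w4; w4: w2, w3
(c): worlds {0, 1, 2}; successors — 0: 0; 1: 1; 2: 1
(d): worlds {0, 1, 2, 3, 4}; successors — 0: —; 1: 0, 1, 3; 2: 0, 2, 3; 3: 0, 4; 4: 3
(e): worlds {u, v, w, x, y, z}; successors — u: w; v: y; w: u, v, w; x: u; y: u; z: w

The schema corresponds to the Euclidean property: \forall x \forall y \forall z (Rxy \wedge Rxz \to Ryz).
(a): fails — Rw0w1 and Rw0w1 but not Rw1w1.
(b): fails — Rw0w3 and Rw0w3 but not Rw3w3.
(c): satisfies the condition.
(d): fails — R10 and R10 but not R00.
(e): fails — Rvy and Rvy but not Ryy.

(c)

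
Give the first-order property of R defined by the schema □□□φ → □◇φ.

∀x ∀z (xRz → ∃w (xR³w ∧ zRw))

This is a Sahlqvist (Geach-type) schema ◇^0□^3φ → □^1◇^1φ.
Minimal-valuation argument: fix x; take any y with xR^0y and any z with xR^1z. Set V(φ) to the set of worlds R-reachable from y in exactly 3 steps. Then □^3φ holds at y, so the antecedent holds at x; validity forces ◇^1φ at z, giving a w with zR^1w and yR^3w.
First-order correspondent: ∀x ∀z (xRz → ∃w (xR³w ∧ zRw)).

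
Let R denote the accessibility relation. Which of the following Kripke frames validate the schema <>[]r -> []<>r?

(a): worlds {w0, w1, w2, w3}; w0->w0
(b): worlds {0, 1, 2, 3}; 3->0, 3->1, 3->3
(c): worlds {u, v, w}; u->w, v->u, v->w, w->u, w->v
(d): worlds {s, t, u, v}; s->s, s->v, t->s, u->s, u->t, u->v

(a)

Frame correspondent (Sahlqvist): forall x forall y forall z (Rxy & Rxz -> exists w (Ryw & Rzw)) — i.e. convergence.
(a): satisfies the condition.
(b): fails — R33 and R30 but 3 and 0 have no common successor.
(c): fails — Rvw and Rvu but w and u have no common successor.
(d): fails — Rsv and Rsv but v and v have no common successor.
Valid on: (a).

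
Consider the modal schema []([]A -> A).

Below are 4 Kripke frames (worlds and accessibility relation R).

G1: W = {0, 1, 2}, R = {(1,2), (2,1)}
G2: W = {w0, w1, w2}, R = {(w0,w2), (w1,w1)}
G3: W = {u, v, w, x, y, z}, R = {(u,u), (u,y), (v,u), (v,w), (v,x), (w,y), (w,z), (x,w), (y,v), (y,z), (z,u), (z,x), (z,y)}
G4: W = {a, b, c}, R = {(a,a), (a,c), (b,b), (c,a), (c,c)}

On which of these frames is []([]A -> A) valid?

G4

The schema corresponds to shift-reflexivity: forall x forall y (Rxy -> Ryy).
G1: fails — R12 but not R22.
G2: fails — Rw0w2 but not Rw2w2.
G3: fails — Rxw but not Rww.
G4: holds.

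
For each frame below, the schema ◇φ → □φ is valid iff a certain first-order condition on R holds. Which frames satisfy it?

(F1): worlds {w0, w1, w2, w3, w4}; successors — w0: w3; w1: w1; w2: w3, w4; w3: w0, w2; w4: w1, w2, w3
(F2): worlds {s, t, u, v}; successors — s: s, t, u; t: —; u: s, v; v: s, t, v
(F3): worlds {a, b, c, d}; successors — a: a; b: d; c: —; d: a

Frame correspondent (Sahlqvist): ∀x ∀y ∀z (Rxy ∧ Rxz → y = z) — i.e. partial functionality.
(F1): fails — w2 sees both w3 and w4.
(F2): fails — s sees both s and t.
(F3): condition met.

(F3)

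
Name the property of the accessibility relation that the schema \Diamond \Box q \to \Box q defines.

The Euclidean property

Equivalently (dual form): ◇q → □◇q.
Suppose ◇q→□◇q is valid. Take Rxy, Rxz and set V(q)={y}. Then ◇q at x, so □◇q at x, so ◇q at z, so some w with Rzw has q; w=y, i.e. Rzy. By symmetry of the argument, Ryz.
Conversely, any frame satisfying \forall x \forall y \forall z (Rxy \wedge Rxz \to Ryz) validates the schema.
So the correspondent is the Euclidean property.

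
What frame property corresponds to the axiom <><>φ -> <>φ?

This is frame-equivalent to □φ → □□φ (substitute ¬φ for φ and contrapose).
Suppose □φ→□□φ is valid. Take Rxy, Ryz and set V(φ)={w : Rxw}. Then □φ at x, so □□φ at x, so □φ at y, so φ at z, i.e. Rxz.
The converse is a direct semantic check.
So the correspondent is transitivity.

Transitivity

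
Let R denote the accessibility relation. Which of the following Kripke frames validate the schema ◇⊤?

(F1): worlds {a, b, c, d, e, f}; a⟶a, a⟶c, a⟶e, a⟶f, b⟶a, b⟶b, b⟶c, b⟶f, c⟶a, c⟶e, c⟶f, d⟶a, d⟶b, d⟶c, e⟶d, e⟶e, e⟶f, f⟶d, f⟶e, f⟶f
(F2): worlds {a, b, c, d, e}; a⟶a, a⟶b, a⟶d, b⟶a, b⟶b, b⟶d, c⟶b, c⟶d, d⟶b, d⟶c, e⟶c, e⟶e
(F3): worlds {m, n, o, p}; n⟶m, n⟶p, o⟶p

Frame correspondent (Sahlqvist): ∀x ∃y Rxy — i.e. seriality.
(F1): holds.
(F2): holds.
(F3): fails — world m has no successor.

(F1), (F2)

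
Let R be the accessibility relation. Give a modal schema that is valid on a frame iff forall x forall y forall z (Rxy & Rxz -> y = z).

◇q → □q

The condition is partial functionality. The CD schema ◇q → □q defines it.
Suppose ◇q→□q is valid. Take Rxy, Rxz and set V(q)={y}. Then ◇q at x, so □q at x, so q at z, i.e. z=y.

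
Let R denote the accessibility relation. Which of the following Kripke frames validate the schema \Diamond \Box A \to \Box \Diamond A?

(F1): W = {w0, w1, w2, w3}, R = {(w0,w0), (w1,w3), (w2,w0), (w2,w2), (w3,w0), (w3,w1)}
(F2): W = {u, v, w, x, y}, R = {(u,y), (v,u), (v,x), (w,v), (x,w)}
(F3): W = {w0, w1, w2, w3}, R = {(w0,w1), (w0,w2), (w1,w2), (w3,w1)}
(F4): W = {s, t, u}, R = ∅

(F4)

Frame correspondent (Sahlqvist): \forall x \forall y \forall z (Rxy \wedge Rxz \to \exists w (Ryw \wedge Rzw)) — i.e. convergence.
(F1): fails — Rw3w1 and Rw3w0 but w1 and w0 have no common successor.
(F2): fails — Ruy and Ruy but y and y have no common successor.
(F3): fails — Rw0w1 and Rw0w2 but w1 and w2 have no common successor.
(F4): satisfies the condition.
Valid on: (F4).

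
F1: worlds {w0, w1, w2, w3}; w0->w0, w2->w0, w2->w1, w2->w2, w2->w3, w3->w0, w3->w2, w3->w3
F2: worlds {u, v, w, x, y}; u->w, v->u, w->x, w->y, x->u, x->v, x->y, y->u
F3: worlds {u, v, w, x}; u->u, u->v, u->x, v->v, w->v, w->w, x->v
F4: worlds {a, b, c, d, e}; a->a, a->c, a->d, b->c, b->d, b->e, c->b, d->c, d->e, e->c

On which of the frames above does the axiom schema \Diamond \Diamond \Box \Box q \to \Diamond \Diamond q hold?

F3

The schema corresponds to a generalized confluence (Geach) condition: \forall x \forall y (x R^2 y \to \exists w (y R^2 w \wedge x R^2 w)).
F1: fails — w2R²w1 but no w with w1R²w and w2R²w.
F2: fails — uR²x but no t with xR²t and uR²t.
F3: satisfies the condition.
F4: fails — cR²e but no w with eR²w and cR²w.
Valid on: F3.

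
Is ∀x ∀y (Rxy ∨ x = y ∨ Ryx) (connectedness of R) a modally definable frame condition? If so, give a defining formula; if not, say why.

If a class were modally definable it would be closed under disjoint unions (Goldblatt–Thomason).
Take 3 disjoint single-world reflexive frames: each is trivially connected, but their disjoint union has 3 worlds with no edge between distinct components, so it is not connected.
So no modal formula (or set of formulas) defines exactly the connected frames.

No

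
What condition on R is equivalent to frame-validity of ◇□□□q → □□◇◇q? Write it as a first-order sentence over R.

This is a Sahlqvist (Geach-type) schema ◇^1□^3q → □^2◇^2q.
Minimal-valuation argument: fix x; take any y with xR^1y and any z with xR^2z. Set V(q) to the set of worlds R-reachable from y in exactly 3 steps. Then □^3q holds at y, so the antecedent holds at x; validity forces ◇^2q at z, giving a w with zR^2w and yR^3w.
First-order correspondent: ∀x ∀y ∀z ((xRy ∧ xR²z) → ∃w (yR³w ∧ zR²w)).

∀x ∀y ∀z ((xRy ∧ xR²z) → ∃w (yR³w ∧ zR²w))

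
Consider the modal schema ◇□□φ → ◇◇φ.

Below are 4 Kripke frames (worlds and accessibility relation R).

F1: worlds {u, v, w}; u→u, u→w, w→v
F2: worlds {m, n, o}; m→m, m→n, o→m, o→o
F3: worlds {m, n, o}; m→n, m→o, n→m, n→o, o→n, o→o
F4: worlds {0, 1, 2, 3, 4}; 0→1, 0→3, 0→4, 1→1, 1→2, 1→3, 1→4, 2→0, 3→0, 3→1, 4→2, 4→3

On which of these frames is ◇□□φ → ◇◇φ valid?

Frame correspondent (Sahlqvist): ∀x ∀y (xRy → ∃w (yR²w ∧ xR²w)) — i.e. a generalized confluence (Geach) condition.
F1: fails — uRw but no t with wR²t and uR²t.
F2: fails — mRn but no w with nR²w and mR²w.
F3: condition met.
F4: condition met.

F3, F4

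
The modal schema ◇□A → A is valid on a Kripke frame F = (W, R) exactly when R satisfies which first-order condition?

Replacing A by ¬A and contraposing gives the equivalent schema A → □◇A.
Suppose A→□◇A is valid. Take Rxy and set V(A)={x}. Then A at x, so □◇A at x, so ◇A at y, so some z with Ryz has A; z=x, i.e. Ryx.
Conversely, any frame satisfying ∀x ∀y (Rxy → Ryx) validates the schema.
Frame condition: ∀x ∀y (Rxy → Ryx).

symmetry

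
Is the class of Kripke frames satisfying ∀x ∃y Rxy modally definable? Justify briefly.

Definable; □p → ◇p defines it

This is a Sahlqvist condition; the D axiom □p → ◇p defines it.
Suppose □p→◇p is valid. At any x set V(p)=W. Then □p at x, so ◇p at x, so x has a successor.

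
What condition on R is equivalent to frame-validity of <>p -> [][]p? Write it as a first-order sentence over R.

This is a Sahlqvist (Geach-type) schema ◇^1□^0p → □^2◇^0p.
Minimal-valuation argument: fix x; take any y with xR^1y and any z with xR^2z. Set V(p) to the set of worlds R-reachable from y in exactly 0 steps. Then □^0p holds at y, so the antecedent holds at x; validity forces ◇^0p at z, giving a w with zR^0w and yR^0w.
First-order correspondent: forall x forall y forall z ((xRy & x R^2 z) -> exists w (y = w & z = w)).

forall x forall y forall z ((xRy & x R^2 z) -> exists w (y = w & z = w))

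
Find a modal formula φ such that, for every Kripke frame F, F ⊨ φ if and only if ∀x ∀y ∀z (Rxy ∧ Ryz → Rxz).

□p → □□p

A defining formula is □p → □□p (the 4 axiom).
Suppose □p→□□p is valid. Take Rxy, Ryz and set V(p)={w : Rxw}. Then □p at x, so □□p at x, so □p at y, so p at z, i.e. Rxz.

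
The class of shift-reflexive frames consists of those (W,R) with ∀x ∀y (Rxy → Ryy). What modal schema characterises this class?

This is shift-reflexivity; the standard corresponding axiom is T□: □(□q → q).
Suppose □(□q→q) is valid. Take Rxy and set V(q)={w : Ryw}. Then at y, □q holds; since □(□q→q) at x, □q→q at y, so q at y, i.e. Ryy.

□(□q → q)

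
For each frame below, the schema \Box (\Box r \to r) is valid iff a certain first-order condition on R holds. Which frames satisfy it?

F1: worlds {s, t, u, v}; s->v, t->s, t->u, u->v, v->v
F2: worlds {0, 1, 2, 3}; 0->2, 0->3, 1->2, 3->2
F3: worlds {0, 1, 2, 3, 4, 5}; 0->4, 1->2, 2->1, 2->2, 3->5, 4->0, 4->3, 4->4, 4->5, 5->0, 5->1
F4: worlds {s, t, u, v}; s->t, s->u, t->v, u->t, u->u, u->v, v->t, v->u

This is the axiom for shift-reflexivity; its first-order frame correspondent is \forall x \forall y (Rxy \to Ryy).
F1: fails — Rts but not Rss.
F2: fails — R12 but not R22.
F3: fails — R51 but not R11.
F4: fails — Ruv but not Rvv.

none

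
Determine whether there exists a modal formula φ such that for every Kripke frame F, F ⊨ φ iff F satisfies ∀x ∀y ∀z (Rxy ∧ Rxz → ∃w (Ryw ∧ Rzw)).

The condition is convergence. A defining modal formula is ◇□r → □◇r.
Suppose ◇□r→□◇r is valid. Take Rxy, Rxz and set V(r)={w : Ryw}. Then □r at y so ◇□r at x, so □◇r at x, so ◇r at z, giving w with Rzw and Ryw.

Yes, by ◇□r → □◇r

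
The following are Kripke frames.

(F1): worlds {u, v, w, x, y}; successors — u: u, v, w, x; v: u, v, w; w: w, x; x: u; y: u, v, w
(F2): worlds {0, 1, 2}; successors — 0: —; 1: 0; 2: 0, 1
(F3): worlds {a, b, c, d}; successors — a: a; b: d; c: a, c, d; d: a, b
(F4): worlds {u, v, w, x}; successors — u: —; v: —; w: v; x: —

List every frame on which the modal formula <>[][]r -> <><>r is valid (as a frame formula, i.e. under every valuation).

(F1), (F3)

Frame correspondent (Sahlqvist): forall x forall y (xRy -> exists w (y R^2 w & x R^2 w)) — i.e. a generalized confluence (Geach) condition.
(F1): condition met.
(F2): fails — 1R0 but no w with 0R²w and 1R²w.
(F3): condition met.
(F4): fails — wRv but no t with vR²t and wR²t.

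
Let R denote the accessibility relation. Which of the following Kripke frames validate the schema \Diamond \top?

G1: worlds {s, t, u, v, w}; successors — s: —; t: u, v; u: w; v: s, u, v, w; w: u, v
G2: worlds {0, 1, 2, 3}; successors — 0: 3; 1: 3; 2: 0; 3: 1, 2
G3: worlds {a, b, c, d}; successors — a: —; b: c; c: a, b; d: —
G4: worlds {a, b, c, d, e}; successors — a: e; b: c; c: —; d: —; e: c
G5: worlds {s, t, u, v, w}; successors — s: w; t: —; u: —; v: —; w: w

This is the axiom for seriality; its first-order frame correspondent is \forall x \exists y Rxy.
G1: fails — world s has no successor.
G2: holds.
G3: fails — world a has no successor.
G4: fails — world c has no successor.
G5: fails — world t has no successor.
Valid on: G2.

G2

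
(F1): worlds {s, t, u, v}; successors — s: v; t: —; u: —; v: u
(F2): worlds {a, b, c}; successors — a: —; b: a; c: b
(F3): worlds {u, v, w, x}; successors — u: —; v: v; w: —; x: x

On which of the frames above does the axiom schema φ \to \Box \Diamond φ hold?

The schema corresponds to symmetry: \forall x \forall y (Rxy \to Ryx).
(F1): fails — Rvu but not Ruv.
(F2): fails — Rba but not Rab.
(F3): condition met.
Valid on: (F3).

(F3)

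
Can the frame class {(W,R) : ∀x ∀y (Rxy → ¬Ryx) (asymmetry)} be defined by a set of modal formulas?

If a class were modally definable it would be closed under surjective bounded morphisms (Goldblatt–Thomason).
The 5-cycle (worlds s,t,u,v,w with s→t→u→v→w→s) is asymmetric. Mapping every world to a single reflexive point • is a surjective bounded morphism, and the reflexive point is not asymmetric (R•• but asymmetry requires ¬R••).
So the class is not modally definable.

Not modally definable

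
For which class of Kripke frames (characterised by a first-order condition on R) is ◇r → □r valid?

Suppose ◇r→□r is valid. Take Rxy, Rxz and set V(r)={y}. Then ◇r at x, so □r at x, so r at z, i.e. z=y.

partial functionality: ∀x ∀y ∀z (Rxy ∧ Rxz → y = z)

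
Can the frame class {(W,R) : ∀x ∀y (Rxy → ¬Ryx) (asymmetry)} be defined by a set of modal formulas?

Any modally definable frame class is closed under surjective bounded morphisms.
The 3-cycle (worlds 0,1,2 with 0→1→2→0) is asymmetric. Mapping every world to a single reflexive point • is a surjective bounded morphism, and the reflexive point is not asymmetric (R•• but asymmetry requires ¬R••).
So no modal formula (or set of formulas) defines exactly the asymmetric frames.

Not definable by any modal formula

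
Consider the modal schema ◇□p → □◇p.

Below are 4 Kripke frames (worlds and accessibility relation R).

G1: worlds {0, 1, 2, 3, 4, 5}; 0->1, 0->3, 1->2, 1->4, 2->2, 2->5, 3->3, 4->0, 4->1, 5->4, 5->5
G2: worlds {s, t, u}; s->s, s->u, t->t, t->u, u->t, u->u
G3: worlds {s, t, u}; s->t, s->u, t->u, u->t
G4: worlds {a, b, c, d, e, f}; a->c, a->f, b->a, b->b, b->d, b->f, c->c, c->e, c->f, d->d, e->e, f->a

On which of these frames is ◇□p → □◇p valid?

G2

This is the axiom for convergence; its first-order frame correspondent is ∀x ∀y ∀z (Rxy ∧ Rxz → ∃w (Ryw ∧ Rzw)).
G1: fails — R01 and R03 but 1 and 3 have no common successor.
G2: condition met.
G3: fails — Rsu and Rst but u and t have no common successor.
G4: fails — Rac and Raf but c and f have no common successor.
Valid on: G2.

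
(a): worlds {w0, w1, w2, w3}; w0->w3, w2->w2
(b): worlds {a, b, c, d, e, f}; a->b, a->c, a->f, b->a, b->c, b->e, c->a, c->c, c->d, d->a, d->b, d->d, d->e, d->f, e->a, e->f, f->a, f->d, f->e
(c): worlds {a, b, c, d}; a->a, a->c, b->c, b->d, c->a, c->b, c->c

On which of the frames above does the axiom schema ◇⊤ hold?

(b)

Frame correspondent (Sahlqvist): ∀x ∃y Rxy — i.e. seriality.
(a): fails — world w1 has no successor.
(b): holds.
(c): fails — world d has no successor.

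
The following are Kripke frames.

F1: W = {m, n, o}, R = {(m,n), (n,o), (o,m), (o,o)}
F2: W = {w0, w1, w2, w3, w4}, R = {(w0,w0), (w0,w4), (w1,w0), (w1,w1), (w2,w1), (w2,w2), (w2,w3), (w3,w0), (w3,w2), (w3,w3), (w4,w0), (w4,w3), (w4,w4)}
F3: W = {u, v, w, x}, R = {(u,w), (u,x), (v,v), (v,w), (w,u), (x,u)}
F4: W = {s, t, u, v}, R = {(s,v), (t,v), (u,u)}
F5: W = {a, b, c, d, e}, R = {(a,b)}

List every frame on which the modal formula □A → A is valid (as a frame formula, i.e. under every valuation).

F2

This is the axiom for reflexivity; its first-order frame correspondent is ∀x Rxx.
F1: fails — world m does not see itself.
F2: satisfies the condition.
F3: fails — world u does not see itself.
F4: fails — world s does not see itself.
F5: fails — world a does not see itself.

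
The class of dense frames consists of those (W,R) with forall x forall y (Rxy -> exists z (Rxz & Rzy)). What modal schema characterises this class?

A defining formula is □□p → □p (the C4 axiom).

□□p → □p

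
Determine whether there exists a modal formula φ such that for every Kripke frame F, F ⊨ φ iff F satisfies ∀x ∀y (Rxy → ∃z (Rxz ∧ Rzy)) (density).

Yes, by □□q → □q

This is a Sahlqvist condition; the C4 axiom □□q → □q defines it.
Suppose □□q→□q is valid. Take Rxy and set V(q)={w : xR²w}. Then □□q at x, so □q at x, so q at y, i.e. ∃z(Rxz∧Rzy).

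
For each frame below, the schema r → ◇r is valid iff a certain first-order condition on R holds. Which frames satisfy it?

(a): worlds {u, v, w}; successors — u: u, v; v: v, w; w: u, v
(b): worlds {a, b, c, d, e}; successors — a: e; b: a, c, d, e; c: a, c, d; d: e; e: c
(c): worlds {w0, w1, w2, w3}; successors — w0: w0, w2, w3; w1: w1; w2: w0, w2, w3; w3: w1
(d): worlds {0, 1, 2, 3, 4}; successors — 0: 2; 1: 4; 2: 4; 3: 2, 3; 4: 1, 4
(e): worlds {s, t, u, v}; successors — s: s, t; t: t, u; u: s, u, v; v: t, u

none

This is the axiom for reflexivity; its first-order frame correspondent is ∀x Rxx.
(a): fails — world w does not see itself.
(b): fails — world a does not see itself.
(c): fails — world w3 does not see itself.
(d): fails — world 0 does not see itself.
(e): fails — world v does not see itself.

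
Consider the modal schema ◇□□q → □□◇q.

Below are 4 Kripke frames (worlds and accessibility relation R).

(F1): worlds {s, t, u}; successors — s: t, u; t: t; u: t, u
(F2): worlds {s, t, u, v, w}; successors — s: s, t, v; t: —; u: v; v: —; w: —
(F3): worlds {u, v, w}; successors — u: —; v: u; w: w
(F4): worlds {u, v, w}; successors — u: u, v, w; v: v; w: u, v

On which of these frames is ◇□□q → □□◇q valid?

Frame correspondent (Sahlqvist): ∀x ∀y ∀z ((xRy ∧ xR²z) → ∃w (yR²w ∧ zRw)) — i.e. a generalized confluence (Geach) condition.
(F1): condition met.
(F2): fails — sRs, sR²t but no w* with sR²w* and tRw*.
(F3): condition met.
(F4): condition met.
Valid on: (F1), (F3), (F4).

(F1), (F3), (F4)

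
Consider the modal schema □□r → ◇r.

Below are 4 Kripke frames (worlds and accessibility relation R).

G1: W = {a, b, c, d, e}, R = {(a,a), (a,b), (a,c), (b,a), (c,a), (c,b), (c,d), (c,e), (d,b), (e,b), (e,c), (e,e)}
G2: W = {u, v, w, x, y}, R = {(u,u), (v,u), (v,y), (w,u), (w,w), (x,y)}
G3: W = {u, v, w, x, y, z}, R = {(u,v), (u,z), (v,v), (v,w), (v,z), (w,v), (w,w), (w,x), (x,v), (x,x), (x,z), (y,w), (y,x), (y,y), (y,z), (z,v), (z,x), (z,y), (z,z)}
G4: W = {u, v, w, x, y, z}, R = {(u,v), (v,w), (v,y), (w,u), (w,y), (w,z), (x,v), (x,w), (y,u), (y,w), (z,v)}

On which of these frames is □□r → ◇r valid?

G3

This is the axiom for a generalized confluence (Geach) condition; its first-order frame correspondent is ∀x ∃w (xR²w ∧ xRw).
G1: fails — at d but no w with dR²w and dRw.
G2: fails — at x but no t with xR²t and xRt.
G3: satisfies the condition.
G4: fails — at u but no t with uR²t and uRt.
Valid on: G3.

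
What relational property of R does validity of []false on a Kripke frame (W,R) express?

This is the Ver axiom.
It corresponds to emptiness of R: forall x forall y ~Rxy.

emptiness of R: forall x forall y ~Rxy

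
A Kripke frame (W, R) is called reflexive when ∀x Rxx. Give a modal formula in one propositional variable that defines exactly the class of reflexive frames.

The condition is reflexivity. The T schema □r → r defines it.
Suppose □r→r is valid. At any x set V(r)={w : Rxw}. Then □r holds at x, so r holds at x, i.e. Rxx.

□r → r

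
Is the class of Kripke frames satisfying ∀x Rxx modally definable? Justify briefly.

Yes — defined by □q → q

Yes: it is reflexivity, defined by the T schema □q → q.
Suppose □q→q is valid. At any x set V(q)={w : Rxw}. Then □q holds at x, so q holds at x, i.e. Rxx.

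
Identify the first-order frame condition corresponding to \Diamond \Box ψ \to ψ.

Symmetry

This schema is equivalent to the B axiom ψ → □◇ψ.
It corresponds to symmetry: \forall x \forall y (Rxy \to Ryx).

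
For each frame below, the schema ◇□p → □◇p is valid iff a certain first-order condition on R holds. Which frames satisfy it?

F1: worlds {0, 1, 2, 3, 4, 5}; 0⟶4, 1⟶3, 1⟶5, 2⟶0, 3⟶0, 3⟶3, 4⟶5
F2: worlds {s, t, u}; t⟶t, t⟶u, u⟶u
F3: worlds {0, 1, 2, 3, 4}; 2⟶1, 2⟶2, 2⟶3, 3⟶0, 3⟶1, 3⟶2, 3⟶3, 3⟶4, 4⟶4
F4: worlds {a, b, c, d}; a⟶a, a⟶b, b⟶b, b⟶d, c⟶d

Frame correspondent (Sahlqvist): ∀x ∀y ∀z (Rxy ∧ Rxz → ∃w (Ryw ∧ Rzw)) — i.e. convergence.
F1: fails — R13 and R15 but 3 and 5 have no common successor.
F2: holds.
F3: fails — R23 and R21 but 3 and 1 have no common successor.
F4: fails — Rbb and Rbd but b and d have no common successor.
Valid on: F2.

F2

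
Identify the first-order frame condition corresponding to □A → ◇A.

Suppose □A→◇A is valid. At any x set V(A)=W. Then □A at x, so ◇A at x, so x has a successor.
Conversely, any frame satisfying ∀x ∃y Rxy validates the schema.
So the correspondent is seriality.

seriality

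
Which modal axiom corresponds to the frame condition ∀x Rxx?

□ψ → ψ

The condition is reflexivity. The T schema □ψ → ψ defines it.
Suppose □ψ→ψ is valid. At any x set V(ψ)={w : Rxw}. Then □ψ holds at x, so ψ holds at x, i.e. Rxx.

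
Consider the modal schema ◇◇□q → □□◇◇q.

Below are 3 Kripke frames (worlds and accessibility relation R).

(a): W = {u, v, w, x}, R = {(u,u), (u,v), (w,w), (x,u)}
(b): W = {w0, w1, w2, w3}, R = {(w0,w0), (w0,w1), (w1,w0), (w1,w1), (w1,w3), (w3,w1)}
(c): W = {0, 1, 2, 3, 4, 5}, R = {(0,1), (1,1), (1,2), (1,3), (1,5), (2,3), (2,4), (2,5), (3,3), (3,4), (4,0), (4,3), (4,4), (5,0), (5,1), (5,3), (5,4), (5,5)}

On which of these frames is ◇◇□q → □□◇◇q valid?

This is the axiom for a generalized confluence (Geach) condition; its first-order frame correspondent is ∀x ∀y ∀z ((xR²y ∧ xR²z) → ∃w (yRw ∧ zR²w)).
(a): fails — uR²u, uR²v but no t with uRt and vR²t.
(b): satisfies the condition.
(c): fails — 1R²0, 1R²3 but no w with 0Rw and 3R²w.
Valid on: (b).

(b)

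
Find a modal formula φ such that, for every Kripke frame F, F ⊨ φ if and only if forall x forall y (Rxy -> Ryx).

A defining formula is q → □◇q (the B axiom).
Suppose q→□◇q is valid. Take Rxy and set V(q)={x}. Then q at x, so □◇q at x, so ◇q at y, so some z with Ryz has q; z=x, i.e. Ryx.

q → □◇q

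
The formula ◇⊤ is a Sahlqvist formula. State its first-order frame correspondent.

This schema is equivalent to the D axiom □ψ → ◇ψ.
Its frame correspondent is seriality — ∀x ∃y Rxy.

Seriality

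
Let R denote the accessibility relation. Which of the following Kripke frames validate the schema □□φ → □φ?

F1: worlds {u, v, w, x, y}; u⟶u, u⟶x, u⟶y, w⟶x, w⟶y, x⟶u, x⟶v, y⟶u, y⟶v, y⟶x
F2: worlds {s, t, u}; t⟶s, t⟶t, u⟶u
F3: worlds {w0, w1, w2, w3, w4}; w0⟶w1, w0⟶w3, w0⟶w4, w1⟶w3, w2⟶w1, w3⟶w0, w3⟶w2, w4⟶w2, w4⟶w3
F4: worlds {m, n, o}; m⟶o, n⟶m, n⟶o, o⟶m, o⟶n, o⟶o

F2, F4

This is the axiom for density; its first-order frame correspondent is ∀x ∀y (Rxy → ∃z (Rxz ∧ Rzy)).
F1: fails — Rwy but no z with Rwz and Rzy.
F2: satisfies the condition.
F3: fails — Rw0w4 but no z with Rw0z and Rzw4.
F4: satisfies the condition.
Valid on: F2, F4.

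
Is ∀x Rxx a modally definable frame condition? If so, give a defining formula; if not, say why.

The condition is reflexivity. A defining modal formula is □q → q.
Suppose □q→q is valid. At any x set V(q)={w : Rxw}. Then □q holds at x, so q holds at x, i.e. Rxx.

Definable; □q → q defines it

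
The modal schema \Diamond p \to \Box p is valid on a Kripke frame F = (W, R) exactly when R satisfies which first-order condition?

partial functionality: \forall x \forall y \forall z (Rxy \wedge Rxz \to y = z)

Suppose ◇p→□p is valid. Take Rxy, Rxz and set V(p)={y}. Then ◇p at x, so □p at x, so p at z, i.e. z=y.
Conversely, on a frame with partial functionality the schema holds at every world under every valuation.
So the correspondent is partial functionality.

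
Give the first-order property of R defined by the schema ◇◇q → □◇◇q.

∀x ∀y ∀z ((xR²y ∧ xRz) → ∃w (y = w ∧ zR²w))

This is a Sahlqvist (Geach-type) schema ◇^2□^0q → □^1◇^2q.
First-order correspondent: ∀x ∀y ∀z ((xR²y ∧ xRz) → ∃w (y = w ∧ zR²w)).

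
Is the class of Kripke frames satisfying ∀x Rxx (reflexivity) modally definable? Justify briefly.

Definable; □r → r defines it

This is a Sahlqvist condition; the T axiom □r → r defines it.
Suppose □r→r is valid. At any x set V(r)={w : Rxw}. Then □r holds at x, so r holds at x, i.e. Rxx.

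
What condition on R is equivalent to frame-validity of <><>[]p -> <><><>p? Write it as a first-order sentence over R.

forall x forall y (x R^2 y -> exists w (yRw & x R^3 w))

This is a Sahlqvist (Geach-type) schema ◇^2□^1p → □^0◇^3p.
Minimal-valuation argument: fix x; take any y with xR^2y and any z with xR^0z. Set V(p) to the set of worlds R-reachable from y in exactly 1 step. Then □^1p holds at y, so the antecedent holds at x; validity forces ◇^3p at z, giving a w with zR^3w and yR^1w.
First-order correspondent: forall x forall y (x R^2 y -> exists w (yRw & x R^3 w)).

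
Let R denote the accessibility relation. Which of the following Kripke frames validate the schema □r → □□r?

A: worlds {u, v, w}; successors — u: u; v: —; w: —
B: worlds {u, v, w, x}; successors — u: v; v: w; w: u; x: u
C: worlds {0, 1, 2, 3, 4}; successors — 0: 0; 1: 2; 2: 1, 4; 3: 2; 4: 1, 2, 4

A

This is the axiom for transitivity; its first-order frame correspondent is ∀x ∀y ∀z (Rxy ∧ Ryz → Rxz).
A: condition met.
B: fails — Ruv and Rvw but not Ruw.
C: fails — R32 and R21 but not R31.
Valid on: A.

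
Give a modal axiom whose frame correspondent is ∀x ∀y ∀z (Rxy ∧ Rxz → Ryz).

The condition is the Euclidean property. The 5 schema ◇ψ → □◇ψ defines it.

◇ψ → □◇ψ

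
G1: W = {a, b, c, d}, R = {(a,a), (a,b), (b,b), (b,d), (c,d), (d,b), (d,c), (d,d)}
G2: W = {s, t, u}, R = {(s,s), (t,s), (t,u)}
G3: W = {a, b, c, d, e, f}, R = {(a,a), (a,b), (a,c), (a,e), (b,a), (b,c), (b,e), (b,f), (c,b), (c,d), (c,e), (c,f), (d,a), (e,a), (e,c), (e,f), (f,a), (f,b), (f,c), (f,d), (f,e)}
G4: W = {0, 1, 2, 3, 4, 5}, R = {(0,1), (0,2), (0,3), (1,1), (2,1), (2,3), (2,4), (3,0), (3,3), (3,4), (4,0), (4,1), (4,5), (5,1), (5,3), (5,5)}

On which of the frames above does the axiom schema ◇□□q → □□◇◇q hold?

This is the axiom for a generalized confluence (Geach) condition; its first-order frame correspondent is ∀x ∀y ∀z ((xRy ∧ xR²z) → ∃w (yR²w ∧ zR²w)).
G1: holds.
G2: fails — tRu, tR²s but no w with uR²w and sR²w.
G3: holds.
G4: holds.

G1, G3, G4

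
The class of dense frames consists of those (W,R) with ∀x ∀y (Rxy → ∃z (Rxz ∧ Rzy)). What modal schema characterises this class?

□□p → □p

The condition is density. The C4 schema □□p → □p defines it.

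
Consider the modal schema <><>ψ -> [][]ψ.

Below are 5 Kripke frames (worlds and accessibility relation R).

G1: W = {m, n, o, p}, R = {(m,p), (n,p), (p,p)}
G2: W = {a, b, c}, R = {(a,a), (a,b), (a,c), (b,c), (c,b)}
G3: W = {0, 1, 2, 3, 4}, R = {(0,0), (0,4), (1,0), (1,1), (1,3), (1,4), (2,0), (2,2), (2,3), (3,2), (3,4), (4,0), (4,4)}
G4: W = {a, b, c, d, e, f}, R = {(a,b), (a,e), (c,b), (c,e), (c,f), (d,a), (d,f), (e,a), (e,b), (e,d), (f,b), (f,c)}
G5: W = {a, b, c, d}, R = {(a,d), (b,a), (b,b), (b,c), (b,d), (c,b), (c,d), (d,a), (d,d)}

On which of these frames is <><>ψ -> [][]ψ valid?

G1

Frame correspondent (Sahlqvist): forall x forall y forall z ((x R^2 y & x R^2 z) -> exists w (y = w & z = w)) — i.e. a generalized confluence (Geach) condition.
G1: ✓.
G2: fails — aR²a, aR²b but a ≠ b.
G3: fails — 0R²0, 0R²4 but 0 ≠ 4.
G4: fails — aR²a, aR²b but a ≠ b.
G5: fails — aR²a, aR²d but a ≠ d.
Valid on: G1.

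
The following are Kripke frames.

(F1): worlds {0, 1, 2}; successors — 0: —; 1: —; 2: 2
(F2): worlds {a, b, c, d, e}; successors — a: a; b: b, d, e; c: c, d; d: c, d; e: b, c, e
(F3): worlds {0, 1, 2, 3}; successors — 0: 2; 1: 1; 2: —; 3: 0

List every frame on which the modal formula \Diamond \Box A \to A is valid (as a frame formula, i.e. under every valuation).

(F1)

This is the axiom for a generalized confluence (Geach) condition; its first-order frame correspondent is \forall x \forall y (xRy \to \exists w (yRw \wedge x = w)).
(F1): satisfies the condition.
(F2): fails — bRd but no w with dRw and b=w.
(F3): fails — 0R2 but no w with 2Rw and 0=w.
Valid on: (F1).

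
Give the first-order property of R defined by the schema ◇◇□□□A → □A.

This is a Sahlqvist (Geach-type) schema ◇^2□^3A → □^1◇^0A.
Minimal-valuation argument: fix x; take any y with xR^2y and any z with xR^1z. Set V(A) to the set of worlds R-reachable from y in exactly 3 steps. Then □^3A holds at y, so the antecedent holds at x; validity forces ◇^0A at z, giving a w with zR^0w and yR^3w.
First-order correspondent: ∀x ∀y ∀z ((xR²y ∧ xRz) → ∃w (yR³w ∧ z = w)).

∀x ∀y ∀z ((xR²y ∧ xRz) → ∃w (yR³w ∧ z = w))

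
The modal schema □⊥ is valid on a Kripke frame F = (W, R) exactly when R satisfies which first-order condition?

This schema is the Ver axiom.
Its frame correspondent is emptiness of R — ∀x ∀y ¬Rxy.

emptiness of R: ∀x ∀y ¬Rxy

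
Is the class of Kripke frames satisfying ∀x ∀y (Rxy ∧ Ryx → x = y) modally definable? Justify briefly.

If a class were modally definable it would be closed under surjective bounded morphisms (Goldblatt–Thomason).
The 8-cycle (worlds s,t,u,v,w,x,y,z with s→t→u→v→w→x→y→z→s) is antisymmetric. Sending even-indexed worlds to s and odd-indexed worlds to t is a surjective bounded morphism onto the two-world frame with s↔t, which is not antisymmetric.
So no modal formula (or set of formulas) defines exactly the antisymmetric frames.

Not modally definable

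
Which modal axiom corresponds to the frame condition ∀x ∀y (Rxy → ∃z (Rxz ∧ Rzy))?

A defining formula is □□r → □r (the C4 axiom).
Suppose □□r→□r is valid. Take Rxy and set V(r)={w : xR²w}. Then □□r at x, so □r at x, so r at y, i.e. ∃z(Rxz∧Rzy).

□□r → □r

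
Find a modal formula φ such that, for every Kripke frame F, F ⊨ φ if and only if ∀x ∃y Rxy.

The condition is seriality. The D schema □ψ → ◇ψ defines it.
Suppose □ψ→◇ψ is valid. At any x set V(ψ)=W. Then □ψ at x, so ◇ψ at x, so x has a successor.

□ψ → ◇ψ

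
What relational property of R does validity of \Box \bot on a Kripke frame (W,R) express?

emptiness of R

□⊥ is valid iff no world has any successor (otherwise □⊥ fails at any world with one).
Conversely, on a frame with emptiness of R the schema holds at every world under every valuation.
So the correspondent is emptiness of R.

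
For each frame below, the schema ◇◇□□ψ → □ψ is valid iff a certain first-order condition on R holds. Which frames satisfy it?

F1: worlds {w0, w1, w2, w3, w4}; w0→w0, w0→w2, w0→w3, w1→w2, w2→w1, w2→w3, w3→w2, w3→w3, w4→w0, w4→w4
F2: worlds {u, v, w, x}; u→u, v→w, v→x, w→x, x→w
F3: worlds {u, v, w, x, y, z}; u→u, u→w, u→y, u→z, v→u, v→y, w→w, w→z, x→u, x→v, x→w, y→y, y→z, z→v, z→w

none

The schema corresponds to a generalized confluence (Geach) condition: ∀x ∀y ∀z ((xR²y ∧ xRz) → ∃w (yR²w ∧ z = w)).
F1: fails — w0R²w1, w0Rw0 but no w with w1R²w and w0=w.
F2: fails — vR²w, vRx but no t with wR²t and x=t.
F3: fails — uR²w, uRu but no t with wR²t and u=t.
Valid on no frame.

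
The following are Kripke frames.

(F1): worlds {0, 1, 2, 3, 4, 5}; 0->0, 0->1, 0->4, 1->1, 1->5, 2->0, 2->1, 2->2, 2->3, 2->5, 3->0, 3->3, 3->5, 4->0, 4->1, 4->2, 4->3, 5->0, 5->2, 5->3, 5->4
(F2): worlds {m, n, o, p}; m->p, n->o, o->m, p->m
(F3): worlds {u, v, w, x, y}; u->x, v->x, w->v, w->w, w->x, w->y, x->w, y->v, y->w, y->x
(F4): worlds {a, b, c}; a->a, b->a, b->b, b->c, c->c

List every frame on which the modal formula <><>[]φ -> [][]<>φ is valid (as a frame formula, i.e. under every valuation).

Frame correspondent (Sahlqvist): forall x forall y forall z ((x R^2 y & x R^2 z) -> exists w (yRw & zRw)) — i.e. a generalized confluence (Geach) condition.
(F1): fails — 0R²1, 0R²5 but no w with 1Rw and 5Rw.
(F2): ✓.
(F3): fails — wR²v, wR²x but no t with vRt and xRt.
(F4): fails — bR²a, bR²c but no w with aRw and cRw.
Valid on: (F2).

(F2)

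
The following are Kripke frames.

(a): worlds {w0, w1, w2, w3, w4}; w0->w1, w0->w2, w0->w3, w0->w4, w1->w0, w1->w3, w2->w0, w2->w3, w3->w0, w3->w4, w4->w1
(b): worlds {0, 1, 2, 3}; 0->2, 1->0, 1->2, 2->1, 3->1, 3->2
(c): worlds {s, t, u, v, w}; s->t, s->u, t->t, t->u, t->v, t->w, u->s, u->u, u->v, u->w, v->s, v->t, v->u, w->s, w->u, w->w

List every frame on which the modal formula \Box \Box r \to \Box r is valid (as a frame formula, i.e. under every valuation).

This is the axiom for density; its first-order frame correspondent is \forall x \forall y (Rxy \to \exists z (Rxz \wedge Rzy)).
(a): fails — Rw3w0 but no z with Rw3z and Rzw0.
(b): fails — R10 but no z with R1z and Rz0.
(c): condition met.

(c)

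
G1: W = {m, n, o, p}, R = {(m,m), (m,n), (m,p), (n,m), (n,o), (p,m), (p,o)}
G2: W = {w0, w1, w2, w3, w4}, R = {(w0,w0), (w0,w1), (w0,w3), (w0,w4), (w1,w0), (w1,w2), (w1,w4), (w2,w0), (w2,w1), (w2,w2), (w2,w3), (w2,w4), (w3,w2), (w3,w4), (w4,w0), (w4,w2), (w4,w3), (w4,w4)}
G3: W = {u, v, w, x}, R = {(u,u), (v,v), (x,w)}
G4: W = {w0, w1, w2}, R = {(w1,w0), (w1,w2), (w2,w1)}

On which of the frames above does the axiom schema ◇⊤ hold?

G2

This is the axiom for seriality; its first-order frame correspondent is ∀x ∃y Rxy.
G1: fails — world o has no successor.
G2: satisfies the condition.
G3: fails — world w has no successor.
G4: fails — world w0 has no successor.
Valid on: G2.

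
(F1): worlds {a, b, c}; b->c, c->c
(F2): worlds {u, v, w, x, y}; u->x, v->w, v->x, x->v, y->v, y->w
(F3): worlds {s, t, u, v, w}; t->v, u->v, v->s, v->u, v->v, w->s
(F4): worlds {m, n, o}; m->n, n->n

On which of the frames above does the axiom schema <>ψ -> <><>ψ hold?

The schema corresponds to a generalized confluence (Geach) condition: forall x forall y (xRy -> exists w (y = w & x R^2 w)).
(F1): condition met.
(F2): fails — uRx but no t with x=t and uR²t.
(F3): fails — wRs but no w* with s=w* and wR²w*.
(F4): condition met.
Valid on: (F1), (F4).

(F1), (F4)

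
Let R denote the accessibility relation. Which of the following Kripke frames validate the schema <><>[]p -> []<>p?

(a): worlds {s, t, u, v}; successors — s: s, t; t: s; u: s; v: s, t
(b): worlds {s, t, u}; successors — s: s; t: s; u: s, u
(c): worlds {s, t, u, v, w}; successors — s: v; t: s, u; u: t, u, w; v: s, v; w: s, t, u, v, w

This is the axiom for a generalized confluence (Geach) condition; its first-order frame correspondent is forall x forall y forall z ((x R^2 y & xRz) -> exists w (yRw & zRw)).
(a): satisfies the condition.
(b): satisfies the condition.
(c): fails — tR²t, tRs but no w* with tRw* and sRw*.
Valid on: (a), (b).

(a), (b)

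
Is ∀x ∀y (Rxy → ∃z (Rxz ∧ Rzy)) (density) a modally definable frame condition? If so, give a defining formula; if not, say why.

This is a Sahlqvist condition; the C4 axiom □□r → □r defines it.
Suppose □□r→□r is valid. Take Rxy and set V(r)={w : xR²w}. Then □□r at x, so □r at x, so r at y, i.e. ∃z(Rxz∧Rzy).

Yes, by □□r → □r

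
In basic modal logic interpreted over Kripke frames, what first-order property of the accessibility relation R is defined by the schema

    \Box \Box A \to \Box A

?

density: \forall x \forall y (Rxy \to \exists z (Rxz \wedge Rzy))

Suppose □□A→□A is valid. Take Rxy and set V(A)={w : xR²w}. Then □□A at x, so □A at x, so A at y, i.e. ∃z(Rxz∧Rzy).
Conversely, any frame satisfying \forall x \forall y (Rxy \to \exists z (Rxz \wedge Rzy)) validates the schema.
So the correspondent is density.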